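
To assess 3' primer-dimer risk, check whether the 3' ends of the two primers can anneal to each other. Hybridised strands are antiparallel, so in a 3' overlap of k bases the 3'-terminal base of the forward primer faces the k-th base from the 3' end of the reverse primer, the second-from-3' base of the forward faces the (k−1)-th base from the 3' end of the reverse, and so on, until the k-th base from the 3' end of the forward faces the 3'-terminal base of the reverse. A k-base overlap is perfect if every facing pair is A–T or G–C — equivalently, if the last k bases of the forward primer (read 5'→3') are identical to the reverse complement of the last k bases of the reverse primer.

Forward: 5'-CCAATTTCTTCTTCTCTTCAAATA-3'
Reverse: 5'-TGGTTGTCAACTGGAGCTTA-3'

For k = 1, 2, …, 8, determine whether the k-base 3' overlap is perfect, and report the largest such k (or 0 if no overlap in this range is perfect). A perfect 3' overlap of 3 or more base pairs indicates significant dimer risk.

Last 8 bases (5'→3') — forward …TTCAAATA, reverse …GGAGCTTA.
Reverse complement of the reverse primer's last 8 bases: TAAGCTCC; its first k bases are the reverse complement of the reverse primer's last k bases, so a perfect k-base overlap needs the forward primer's last k bases to equal them.
Comparing (forward last k vs required): k=1: A vs T ✗; k=2: TA vs TA ✓; k=3: ATA vs TAA ✗; k=4: AATA vs TAAG ✗; k=5: AAATA vs TAAGC ✗; k=6: CAAATA vs TAAGCT ✗; k=7: TCAAATA vs TAAGCTC ✗; k=8: TTCAAATA vs TAAGCTCC ✗.
Only k = 2 is perfect, so the longest perfect 3' overlap is 2.

Longest perfect overlap: 2 complementary base pairs; below the dimer-risk threshold (threshold 3).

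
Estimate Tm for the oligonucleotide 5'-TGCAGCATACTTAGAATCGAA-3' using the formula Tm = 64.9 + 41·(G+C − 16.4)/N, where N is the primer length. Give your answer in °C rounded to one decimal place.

Base counts: A=8, T=5, G=4, C=4; G+C = 8, N = 21.
Tm = 64.9 + 41·(8 − 16.4)/21 = 64.9 + -344.40/21 = 48.5°C.

48.5°C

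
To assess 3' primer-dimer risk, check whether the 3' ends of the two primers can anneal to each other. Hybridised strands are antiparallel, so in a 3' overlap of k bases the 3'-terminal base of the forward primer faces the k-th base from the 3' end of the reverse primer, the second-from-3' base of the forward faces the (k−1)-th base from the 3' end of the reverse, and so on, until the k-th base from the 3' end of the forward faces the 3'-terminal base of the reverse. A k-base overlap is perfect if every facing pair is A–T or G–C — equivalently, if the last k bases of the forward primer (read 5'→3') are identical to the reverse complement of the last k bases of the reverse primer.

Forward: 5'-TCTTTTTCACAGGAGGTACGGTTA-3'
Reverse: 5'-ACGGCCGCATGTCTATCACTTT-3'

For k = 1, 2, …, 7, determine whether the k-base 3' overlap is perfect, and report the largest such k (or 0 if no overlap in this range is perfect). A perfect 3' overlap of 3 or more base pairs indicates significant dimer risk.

Last 7 bases (5'→3') — forward …ACGGTTA, reverse …TCACTTT.
Reverse complement of the reverse primer's last 7 bases: AAAGTGA; its first k bases are the reverse complement of the reverse primer's last k bases, so a perfect k-base overlap needs the forward primer's last k bases to equal them.
Comparing (forward last k vs required): k=1: A vs A ✓; k=2: TA vs AA ✗; k=3: TTA vs AAA ✗; k=4: GTTA vs AAAG ✗; k=5: GGTTA vs AAAGT ✗; k=6: CGGTTA vs AAAGTG ✗; k=7: ACGGTTA vs AAAGTGA ✗.
Only k = 1 is perfect, so the longest perfect 3' overlap is 1.

Longest perfect overlap: 1 complementary base pair; below the dimer-risk threshold (threshold 3).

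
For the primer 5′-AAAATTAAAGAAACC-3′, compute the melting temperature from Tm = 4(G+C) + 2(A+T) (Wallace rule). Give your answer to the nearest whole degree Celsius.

Base counts: A=10, T=2, G=1, C=2 (length 15).
Tm = 2·(10+2) + 4·(1+2) = 2·12 + 4·3 = 24 + 12 = 36°C.

36°C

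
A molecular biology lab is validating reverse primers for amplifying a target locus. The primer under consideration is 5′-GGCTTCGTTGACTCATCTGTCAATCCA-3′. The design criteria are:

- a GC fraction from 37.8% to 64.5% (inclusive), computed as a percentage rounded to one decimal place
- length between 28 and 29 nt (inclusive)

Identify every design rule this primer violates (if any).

Base counts: A=5, T=9, G=5, C=8 (length 27).
GC content: GC 13/27 = 48.1% ✓
length: length 27, outside 28–29 ✗

Fails: length.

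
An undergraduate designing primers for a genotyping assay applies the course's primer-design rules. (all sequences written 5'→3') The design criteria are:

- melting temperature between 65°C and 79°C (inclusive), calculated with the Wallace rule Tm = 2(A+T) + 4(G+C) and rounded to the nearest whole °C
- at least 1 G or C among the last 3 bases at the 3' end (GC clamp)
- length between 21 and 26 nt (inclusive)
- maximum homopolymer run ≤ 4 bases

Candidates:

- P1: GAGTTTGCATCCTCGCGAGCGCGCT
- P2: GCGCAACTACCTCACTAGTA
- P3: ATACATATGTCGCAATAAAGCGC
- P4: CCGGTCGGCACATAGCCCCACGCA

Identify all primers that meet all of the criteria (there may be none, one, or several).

None of the candidates satisfy all criteria.

P1 (25 nt, A=3 T=6 G=8 C=8): Tm = 2·9 + 4·16 = 82°C, outside 65–79°C ✗; 3' end GCT has 2 G/C ✓; length 25 ✓; longest run = 3 ✓ — fails.
P2 (20 nt, A=6 T=4 G=3 C=7): Tm = 2·10 + 4·10 = 60°C, outside 65–79°C ✗; 3' end GTA has 1 G/C ✓; length 20, outside 21–26 ✗; longest run = 2 ✓ — fails.
P3 (23 nt, A=9 T=5 G=4 C=5): Tm = 2·14 + 4·9 = 64°C, outside 65–79°C ✗; 3' end CGC has 3 G/C ✓; length 23 ✓; longest run = 3 ✓ — fails.
P4 (24 nt, A=5 T=2 G=6 C=11): Tm = 2·7 + 4·17 = 82°C, outside 65–79°C ✗; 3' end GCA has 2 G/C ✓; length 24 ✓; longest run = 4 ✓ — fails.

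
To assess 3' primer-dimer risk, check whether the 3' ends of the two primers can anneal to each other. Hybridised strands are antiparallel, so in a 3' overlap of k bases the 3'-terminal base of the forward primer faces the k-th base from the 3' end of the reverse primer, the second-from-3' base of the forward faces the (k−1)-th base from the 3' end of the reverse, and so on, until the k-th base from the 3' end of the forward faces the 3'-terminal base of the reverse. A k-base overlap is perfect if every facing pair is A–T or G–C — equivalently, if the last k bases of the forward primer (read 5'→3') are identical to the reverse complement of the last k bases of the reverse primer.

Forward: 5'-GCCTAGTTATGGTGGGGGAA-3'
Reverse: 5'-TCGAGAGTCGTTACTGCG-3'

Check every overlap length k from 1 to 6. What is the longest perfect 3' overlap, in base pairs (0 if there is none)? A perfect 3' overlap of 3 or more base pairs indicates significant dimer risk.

Last 6 bases (5'→3') — forward …GGGGAA, reverse …ACTGCG.
Reverse complement of the reverse primer's last 6 bases: CGCAGT; its first k bases are the reverse complement of the reverse primer's last k bases, so a perfect k-base overlap needs the forward primer's last k bases to equal them.
Comparing (forward last k vs required): k=1: A vs C ✗; k=2: AA vs CG ✗; k=3: GAA vs CGC ✗; k=4: GGAA vs CGCA ✗; k=5: GGGAA vs CGCAG ✗; k=6: GGGGAA vs CGCAGT ✗.
No overlap length from 1 to 6 is perfect, so the longest perfect 3' overlap is 0.

Longest perfect overlap: 0 complementary base pairs; below the dimer-risk threshold (threshold 3).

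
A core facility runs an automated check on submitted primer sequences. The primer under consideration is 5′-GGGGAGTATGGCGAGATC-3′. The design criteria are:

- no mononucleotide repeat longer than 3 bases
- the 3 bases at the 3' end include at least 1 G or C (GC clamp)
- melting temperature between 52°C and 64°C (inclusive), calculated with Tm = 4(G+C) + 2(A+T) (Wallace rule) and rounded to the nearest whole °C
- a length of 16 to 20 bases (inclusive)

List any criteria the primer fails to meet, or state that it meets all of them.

Fails: homopolymer run.

Base counts: A=4, T=3, G=9, C=2 (length 18).
homopolymer run: longest run = 4, exceeds 3 ✗
GC clamp: 3' end ATC has 1 G/C ✓
Tm: Tm = 2·7 + 4·11 = 58°C ✓
length: length 18 ✓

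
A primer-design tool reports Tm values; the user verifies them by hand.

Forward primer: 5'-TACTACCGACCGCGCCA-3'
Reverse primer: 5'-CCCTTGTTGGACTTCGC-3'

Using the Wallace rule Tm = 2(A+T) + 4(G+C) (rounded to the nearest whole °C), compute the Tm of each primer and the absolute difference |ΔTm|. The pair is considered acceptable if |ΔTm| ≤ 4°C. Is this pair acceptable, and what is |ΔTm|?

Forward: A=4 T=2 G=3 C=8 → Tm = 2·6 + 4·11 = 56°C.
Reverse: A=1 T=6 G=4 C=6 → Tm = 2·7 + 4·10 = 54°C.
|ΔTm| = |56 − 54| = 2°C, ≤ 4°C.

|ΔTm| = 2°C; the pair is acceptable.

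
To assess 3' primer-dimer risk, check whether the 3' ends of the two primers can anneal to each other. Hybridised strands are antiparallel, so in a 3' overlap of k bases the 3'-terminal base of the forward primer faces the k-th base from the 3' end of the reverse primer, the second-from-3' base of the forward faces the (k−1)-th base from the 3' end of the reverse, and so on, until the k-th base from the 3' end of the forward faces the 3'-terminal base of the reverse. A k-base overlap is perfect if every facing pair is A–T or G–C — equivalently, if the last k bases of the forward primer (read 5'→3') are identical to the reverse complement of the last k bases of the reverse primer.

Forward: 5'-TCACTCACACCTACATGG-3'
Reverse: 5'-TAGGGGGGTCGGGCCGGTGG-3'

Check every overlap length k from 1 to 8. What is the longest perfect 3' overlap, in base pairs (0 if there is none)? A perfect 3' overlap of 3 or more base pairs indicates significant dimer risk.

Longest perfect overlap: 0 complementary base pairs; below the dimer-risk threshold (threshold 3).

Last 8 bases (5'→3') — forward …CTACATGG, reverse …GCCGGTGG.
Reverse complement of the reverse primer's last 8 bases: CCACCGGC; its first k bases are the reverse complement of the reverse primer's last k bases, so a perfect k-base overlap needs the forward primer's last k bases to equal them.
Comparing (forward last k vs required): k=1: G vs C ✗; k=2: GG vs CC ✗; k=3: TGG vs CCA ✗; k=4: ATGG vs CCAC ✗; k=5: CATGG vs CCACC ✗; k=6: ACATGG vs CCACCG ✗; k=7: TACATGG vs CCACCGG ✗; k=8: CTACATGG vs CCACCGGC ✗.
No overlap length from 1 to 8 is perfect, so the longest perfect 3' overlap is 0.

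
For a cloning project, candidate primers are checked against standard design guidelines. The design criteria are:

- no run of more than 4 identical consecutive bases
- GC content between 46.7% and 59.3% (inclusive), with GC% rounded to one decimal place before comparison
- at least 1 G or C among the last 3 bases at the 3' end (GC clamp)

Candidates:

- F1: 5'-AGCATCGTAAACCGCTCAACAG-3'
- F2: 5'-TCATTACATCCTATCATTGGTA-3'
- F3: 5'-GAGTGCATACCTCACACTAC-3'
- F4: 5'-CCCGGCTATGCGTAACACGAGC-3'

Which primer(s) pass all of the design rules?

F1 (22 nt, A=8 T=3 G=4 C=7): longest run = 3 ✓; GC 11/22 = 50.0% ✓; 3' end CAG has 2 G/C ✓ — passes.
F2 (22 nt, A=6 T=9 G=2 C=5): longest run = 2 ✓; GC 7/22 = 31.8%, outside 46.7–59.3% ✗; 3' end GTA has 1 G/C ✓ — fails.
F3 (20 nt, A=6 T=4 G=3 C=7): longest run = 2 ✓; GC 10/20 = 50.0% ✓; 3' end TAC has 1 G/C ✓ — passes.
F4 (22 nt, A=5 T=3 G=6 C=8): longest run = 3 ✓; GC 14/22 = 63.6%, outside 46.7–59.3% ✗; 3' end AGC has 2 G/C ✓ — fails.

F1 and F3.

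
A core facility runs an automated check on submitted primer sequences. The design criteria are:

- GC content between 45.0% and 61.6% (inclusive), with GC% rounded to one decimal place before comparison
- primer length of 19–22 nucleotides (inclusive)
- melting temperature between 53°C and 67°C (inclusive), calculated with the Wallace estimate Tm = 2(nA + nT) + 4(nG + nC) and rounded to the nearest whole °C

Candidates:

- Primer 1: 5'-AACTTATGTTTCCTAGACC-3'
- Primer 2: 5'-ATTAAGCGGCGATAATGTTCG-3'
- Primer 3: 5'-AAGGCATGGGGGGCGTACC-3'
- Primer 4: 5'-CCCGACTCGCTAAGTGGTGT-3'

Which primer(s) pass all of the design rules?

Primer 4 only.

Primer 1 (19 nt, A=5 T=7 G=2 C=5): GC 7/19 = 36.8%, outside 45.0–61.6% ✗; length 19 ✓; Tm = 2·12 + 4·7 = 52°C, outside 53–67°C ✗ — fails.
Primer 2 (21 nt, A=6 T=6 G=6 C=3): GC 9/21 = 42.9%, outside 45.0–61.6% ✗; length 21 ✓; Tm = 2·12 + 4·9 = 60°C ✓ — fails.
Primer 3 (19 nt, A=4 T=2 G=9 C=4): GC 13/19 = 68.4%, outside 45.0–61.6% ✗; length 19 ✓; Tm = 2·6 + 4·13 = 64°C ✓ — fails.
Primer 4 (20 nt, A=3 T=5 G=6 C=6): GC 12/20 = 60.0% ✓; length 20 ✓; Tm = 2·8 + 4·12 = 64°C ✓ — passes.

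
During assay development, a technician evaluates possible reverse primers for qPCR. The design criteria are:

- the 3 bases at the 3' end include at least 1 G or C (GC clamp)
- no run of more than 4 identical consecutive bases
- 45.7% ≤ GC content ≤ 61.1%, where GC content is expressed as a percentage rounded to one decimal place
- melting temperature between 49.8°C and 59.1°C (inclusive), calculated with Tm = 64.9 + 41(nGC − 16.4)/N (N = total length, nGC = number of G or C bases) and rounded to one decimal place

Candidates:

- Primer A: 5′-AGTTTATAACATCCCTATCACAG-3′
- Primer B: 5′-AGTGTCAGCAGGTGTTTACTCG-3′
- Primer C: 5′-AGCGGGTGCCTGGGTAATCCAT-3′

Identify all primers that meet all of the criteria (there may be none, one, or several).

Primer B and Primer C.

Primer A (23 nt, A=8 T=7 G=2 C=6): 3' end CAG has 2 G/C ✓; longest run = 3 ✓; GC 8/23 = 34.8%, outside 45.7–61.1% ✗; Tm = 64.9 + 41·(8 − 16.4)/23 = 49.9°C ✓ — fails.
Primer B (22 nt, A=4 T=7 G=7 C=4): 3' end TCG has 2 G/C ✓; longest run = 3 ✓; GC 11/22 = 50.0% ✓; Tm = 64.9 + 41·(11 − 16.4)/22 = 54.8°C ✓ — passes.
Primer C (22 nt, A=4 T=5 G=8 C=5): 3' end CAT has 1 G/C ✓; longest run = 3 ✓; GC 13/22 = 59.1% ✓; Tm = 64.9 + 41·(13 − 16.4)/22 = 58.6°C ✓ — passes.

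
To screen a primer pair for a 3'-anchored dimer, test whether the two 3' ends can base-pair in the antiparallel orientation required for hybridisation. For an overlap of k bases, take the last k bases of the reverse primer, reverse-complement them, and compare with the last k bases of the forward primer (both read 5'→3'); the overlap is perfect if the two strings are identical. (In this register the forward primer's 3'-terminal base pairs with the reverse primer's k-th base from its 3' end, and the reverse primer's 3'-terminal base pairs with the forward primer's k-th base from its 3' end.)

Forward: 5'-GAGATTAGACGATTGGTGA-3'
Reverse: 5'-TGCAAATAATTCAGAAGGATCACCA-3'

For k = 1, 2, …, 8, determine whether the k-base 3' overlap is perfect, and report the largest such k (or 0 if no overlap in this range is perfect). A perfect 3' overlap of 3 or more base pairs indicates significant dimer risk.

Longest perfect overlap: 6 complementary base pairs; significant dimer risk (threshold 3).

Last 8 bases (5'→3') — forward …ATTGGTGA, reverse …GATCACCA.
Reverse complement of the reverse primer's last 8 bases: TGGTGATC; its first k bases are the reverse complement of the reverse primer's last k bases, so a perfect k-base overlap needs the forward primer's last k bases to equal them.
Comparing (forward last k vs required): k=1: A vs T ✗; k=2: GA vs TG ✗; k=3: TGA vs TGG ✗; k=4: GTGA vs TGGT ✗; k=5: GGTGA vs TGGTG ✗; k=6: TGGTGA vs TGGTGA ✓; k=7: TTGGTGA vs TGGTGAT ✗; k=8: ATTGGTGA vs TGGTGATC ✗.
Only k = 6 is perfect, so the longest perfect 3' overlap is 6.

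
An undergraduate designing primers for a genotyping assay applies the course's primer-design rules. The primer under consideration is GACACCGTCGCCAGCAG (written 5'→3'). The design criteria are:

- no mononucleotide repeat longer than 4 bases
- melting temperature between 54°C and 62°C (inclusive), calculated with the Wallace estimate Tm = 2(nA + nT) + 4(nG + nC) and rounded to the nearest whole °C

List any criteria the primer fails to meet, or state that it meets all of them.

Base counts: A=4, T=1, G=5, C=7 (length 17).
homopolymer run: longest run = 2 ✓
Tm: Tm = 2·5 + 4·12 = 58°C ✓

Meets all criteria.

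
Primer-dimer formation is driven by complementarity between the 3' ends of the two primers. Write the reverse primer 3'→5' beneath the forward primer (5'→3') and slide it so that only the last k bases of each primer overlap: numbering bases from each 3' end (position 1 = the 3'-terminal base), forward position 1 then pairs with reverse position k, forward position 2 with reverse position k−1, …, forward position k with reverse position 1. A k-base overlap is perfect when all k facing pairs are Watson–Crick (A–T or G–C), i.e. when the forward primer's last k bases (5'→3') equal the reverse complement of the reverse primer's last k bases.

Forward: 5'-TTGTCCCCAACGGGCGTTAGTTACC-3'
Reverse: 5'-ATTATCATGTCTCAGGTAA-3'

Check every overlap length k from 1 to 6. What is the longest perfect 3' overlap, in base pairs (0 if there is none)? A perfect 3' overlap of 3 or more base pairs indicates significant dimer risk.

Last 6 bases (5'→3') — forward …GTTACC, reverse …AGGTAA.
Reverse complement of the reverse primer's last 6 bases: TTACCT; its first k bases are the reverse complement of the reverse primer's last k bases, so a perfect k-base overlap needs the forward primer's last k bases to equal them.
Comparing (forward last k vs required): k=1: C vs T ✗; k=2: CC vs TT ✗; k=3: ACC vs TTA ✗; k=4: TACC vs TTAC ✗; k=5: TTACC vs TTACC ✓; k=6: GTTACC vs TTACCT ✗.
Only k = 5 is perfect, so the longest perfect 3' overlap is 5.

Longest perfect overlap: 5 complementary base pairs; significant dimer risk (threshold 3).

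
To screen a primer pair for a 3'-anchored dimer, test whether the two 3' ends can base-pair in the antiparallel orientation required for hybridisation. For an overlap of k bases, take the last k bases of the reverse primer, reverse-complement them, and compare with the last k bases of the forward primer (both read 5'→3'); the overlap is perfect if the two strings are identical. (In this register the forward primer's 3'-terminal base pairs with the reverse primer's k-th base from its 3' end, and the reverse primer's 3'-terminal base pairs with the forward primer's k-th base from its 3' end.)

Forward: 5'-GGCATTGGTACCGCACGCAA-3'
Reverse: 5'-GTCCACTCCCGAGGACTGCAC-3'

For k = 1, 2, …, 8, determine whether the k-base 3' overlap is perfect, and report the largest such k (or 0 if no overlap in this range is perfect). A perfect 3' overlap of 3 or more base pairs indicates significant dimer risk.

Last 8 bases (5'→3') — forward …GCACGCAA, reverse …GACTGCAC.
Reverse complement of the reverse primer's last 8 bases: GTGCAGTC; its first k bases are the reverse complement of the reverse primer's last k bases, so a perfect k-base overlap needs the forward primer's last k bases to equal them.
Comparing (forward last k vs required): k=1: A vs G ✗; k=2: AA vs GT ✗; k=3: CAA vs GTG ✗; k=4: GCAA vs GTGC ✗; k=5: CGCAA vs GTGCA ✗; k=6: ACGCAA vs GTGCAG ✗; k=7: CACGCAA vs GTGCAGT ✗; k=8: GCACGCAA vs GTGCAGTC ✗.
No overlap length from 1 to 8 is perfect, so the longest perfect 3' overlap is 0.

Longest perfect overlap: 0 complementary base pairs; below the dimer-risk threshold (threshold 3).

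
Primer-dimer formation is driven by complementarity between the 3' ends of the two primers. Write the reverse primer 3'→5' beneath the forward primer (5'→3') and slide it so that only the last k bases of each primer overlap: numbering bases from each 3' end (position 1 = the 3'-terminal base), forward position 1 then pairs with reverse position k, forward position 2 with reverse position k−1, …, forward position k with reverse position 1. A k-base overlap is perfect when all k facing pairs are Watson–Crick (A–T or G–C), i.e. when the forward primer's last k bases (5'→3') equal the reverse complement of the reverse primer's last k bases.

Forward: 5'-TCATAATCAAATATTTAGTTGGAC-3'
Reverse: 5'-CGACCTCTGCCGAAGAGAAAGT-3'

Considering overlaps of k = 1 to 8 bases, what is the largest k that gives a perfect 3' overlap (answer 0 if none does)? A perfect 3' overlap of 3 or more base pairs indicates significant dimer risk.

Last 8 bases (5'→3') — forward …AGTTGGAC, reverse …GAGAAAGT.
Reverse complement of the reverse primer's last 8 bases: ACTTTCTC; its first k bases are the reverse complement of the reverse primer's last k bases, so a perfect k-base overlap needs the forward primer's last k bases to equal them.
Comparing (forward last k vs required): k=1: C vs A ✗; k=2: AC vs AC ✓; k=3: GAC vs ACT ✗; k=4: GGAC vs ACTT ✗; k=5: TGGAC vs ACTTT ✗; k=6: TTGGAC vs ACTTTC ✗; k=7: GTTGGAC vs ACTTTCT ✗; k=8: AGTTGGAC vs ACTTTCTC ✗.
Only k = 2 is perfect, so the longest perfect 3' overlap is 2.

Longest perfect overlap: 2 complementary base pairs; below the dimer-risk threshold (threshold 3).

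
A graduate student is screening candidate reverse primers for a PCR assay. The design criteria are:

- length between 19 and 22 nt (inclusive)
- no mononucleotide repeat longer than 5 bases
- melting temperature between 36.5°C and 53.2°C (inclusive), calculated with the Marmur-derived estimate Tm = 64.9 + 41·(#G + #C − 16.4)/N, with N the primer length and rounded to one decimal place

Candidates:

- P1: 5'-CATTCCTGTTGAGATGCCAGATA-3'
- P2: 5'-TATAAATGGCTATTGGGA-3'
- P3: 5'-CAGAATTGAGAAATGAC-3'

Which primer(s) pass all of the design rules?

None of the candidates satisfy all criteria.

P1 (23 nt, A=6 T=7 G=5 C=5): length 23, outside 19–22 ✗; longest run = 2 ✓; Tm = 64.9 + 41·(10 − 16.4)/23 = 53.5°C, outside 36.5–53.2°C ✗ — fails.
P2 (18 nt, A=6 T=6 G=5 C=1): length 18, outside 19–22 ✗; longest run = 3 ✓; Tm = 64.9 + 41·(6 − 16.4)/18 = 41.2°C ✓ — fails.
P3 (17 nt, A=8 T=3 G=4 C=2): length 17, outside 19–22 ✗; longest run = 3 ✓; Tm = 64.9 + 41·(6 − 16.4)/17 = 39.8°C ✓ — fails.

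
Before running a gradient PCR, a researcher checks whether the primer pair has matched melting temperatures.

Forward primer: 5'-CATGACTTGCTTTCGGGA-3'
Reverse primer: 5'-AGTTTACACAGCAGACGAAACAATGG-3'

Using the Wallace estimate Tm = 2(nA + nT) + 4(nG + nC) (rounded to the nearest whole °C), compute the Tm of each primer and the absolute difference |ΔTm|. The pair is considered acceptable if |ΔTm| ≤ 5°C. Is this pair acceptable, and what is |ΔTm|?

Forward: A=3 T=6 G=5 C=4 → Tm = 2·9 + 4·9 = 54°C.
Reverse: A=11 T=4 G=6 C=5 → Tm = 2·15 + 4·11 = 74°C.
|ΔTm| = |54 − 74| = 20°C, > 5°C.

|ΔTm| = 20°C; the pair is not acceptable.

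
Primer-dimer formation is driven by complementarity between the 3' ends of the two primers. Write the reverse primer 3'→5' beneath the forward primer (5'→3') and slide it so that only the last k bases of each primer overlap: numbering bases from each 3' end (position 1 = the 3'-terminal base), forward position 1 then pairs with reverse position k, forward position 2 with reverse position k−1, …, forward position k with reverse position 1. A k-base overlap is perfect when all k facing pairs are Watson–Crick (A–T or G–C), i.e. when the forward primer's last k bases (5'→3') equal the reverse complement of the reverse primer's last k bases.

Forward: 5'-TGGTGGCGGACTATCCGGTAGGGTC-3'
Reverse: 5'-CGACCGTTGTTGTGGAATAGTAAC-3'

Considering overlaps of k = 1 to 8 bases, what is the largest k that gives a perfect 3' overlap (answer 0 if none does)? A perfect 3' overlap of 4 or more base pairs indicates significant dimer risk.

Longest perfect overlap: 0 complementary base pairs; below the dimer-risk threshold (threshold 4).

Last 8 bases (5'→3') — forward …GTAGGGTC, reverse …ATAGTAAC.
Reverse complement of the reverse primer's last 8 bases: GTTACTAT; its first k bases are the reverse complement of the reverse primer's last k bases, so a perfect k-base overlap needs the forward primer's last k bases to equal them.
Comparing (forward last k vs required): k=1: C vs G ✗; k=2: TC vs GT ✗; k=3: GTC vs GTT ✗; k=4: GGTC vs GTTA ✗; k=5: GGGTC vs GTTAC ✗; k=6: AGGGTC vs GTTACT ✗; k=7: TAGGGTC vs GTTACTA ✗; k=8: GTAGGGTC vs GTTACTAT ✗.
No overlap length from 1 to 8 is perfect, so the longest perfect 3' overlap is 0.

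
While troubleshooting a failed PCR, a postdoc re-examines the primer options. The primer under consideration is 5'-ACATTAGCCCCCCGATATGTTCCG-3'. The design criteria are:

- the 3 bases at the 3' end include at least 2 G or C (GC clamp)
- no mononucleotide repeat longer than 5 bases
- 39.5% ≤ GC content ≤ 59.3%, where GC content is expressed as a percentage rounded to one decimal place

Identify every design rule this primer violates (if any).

Base counts: A=5, T=6, G=4, C=9 (length 24).
GC clamp: 3' end CCG has 3 G/C ✓
homopolymer run: longest run = 6, exceeds 5 ✗
GC content: GC 13/24 = 54.2% ✓

Fails: homopolymer run.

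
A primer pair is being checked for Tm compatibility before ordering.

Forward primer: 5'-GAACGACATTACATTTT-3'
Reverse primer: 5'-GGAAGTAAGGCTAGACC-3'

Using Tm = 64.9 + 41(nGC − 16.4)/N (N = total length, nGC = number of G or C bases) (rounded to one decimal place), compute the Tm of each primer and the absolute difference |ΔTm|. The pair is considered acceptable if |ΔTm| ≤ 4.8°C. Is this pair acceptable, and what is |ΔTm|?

Forward: G+C = 5, N = 17 → Tm = 64.9 + 41·(5 − 16.4)/17 = 37.4°C.
Reverse: G+C = 9, N = 17 → Tm = 64.9 + 41·(9 − 16.4)/17 = 47.1°C.
|ΔTm| = |37.4 − 47.1| = 9.7°C, > 4.8°C.

|ΔTm| = 9.7°C; the pair is not acceptable.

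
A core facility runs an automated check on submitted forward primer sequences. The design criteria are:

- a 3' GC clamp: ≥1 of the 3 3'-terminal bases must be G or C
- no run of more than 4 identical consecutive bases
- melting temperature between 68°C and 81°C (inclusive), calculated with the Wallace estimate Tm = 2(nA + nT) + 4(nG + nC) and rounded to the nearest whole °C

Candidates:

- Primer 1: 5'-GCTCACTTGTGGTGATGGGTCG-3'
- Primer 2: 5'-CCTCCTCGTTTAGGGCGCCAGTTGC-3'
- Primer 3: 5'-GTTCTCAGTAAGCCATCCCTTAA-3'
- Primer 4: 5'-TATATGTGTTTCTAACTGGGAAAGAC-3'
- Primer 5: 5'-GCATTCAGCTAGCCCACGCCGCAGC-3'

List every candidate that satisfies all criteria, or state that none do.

Primer 1 and Primer 4.

Primer 1 (22 nt, A=2 T=7 G=9 C=4): 3' end TCG has 2 G/C ✓; longest run = 3 ✓; Tm = 2·9 + 4·13 = 70°C ✓ — passes.
Primer 2 (25 nt, A=2 T=7 G=7 C=9): 3' end TGC has 2 G/C ✓; longest run = 3 ✓; Tm = 2·9 + 4·16 = 82°C, outside 68–81°C ✗ — fails.
Primer 3 (23 nt, A=6 T=7 G=3 C=7): 3' end TAA has 0 G/C, need ≥1 ✗; longest run = 3 ✓; Tm = 2·13 + 4·10 = 66°C, outside 68–81°C ✗ — fails.
Primer 4 (26 nt, A=8 T=9 G=6 C=3): 3' end GAC has 2 G/C ✓; longest run = 3 ✓; Tm = 2·17 + 4·9 = 70°C ✓ — passes.
Primer 5 (25 nt, A=5 T=3 G=6 C=11): 3' end AGC has 2 G/C ✓; longest run = 3 ✓; Tm = 2·8 + 4·17 = 84°C, outside 68–81°C ✗ — fails.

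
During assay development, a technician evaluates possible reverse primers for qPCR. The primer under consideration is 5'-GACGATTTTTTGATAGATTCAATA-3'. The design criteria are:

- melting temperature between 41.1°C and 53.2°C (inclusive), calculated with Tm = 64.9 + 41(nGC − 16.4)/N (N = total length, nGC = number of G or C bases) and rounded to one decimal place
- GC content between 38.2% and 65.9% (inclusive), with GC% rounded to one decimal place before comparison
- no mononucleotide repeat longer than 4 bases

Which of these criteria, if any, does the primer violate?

Base counts: A=8, T=10, G=4, C=2 (length 24).
Tm: Tm = 64.9 + 41·(6 − 16.4)/24 = 47.1°C ✓
GC content: GC 6/24 = 25.0%, outside 38.2–65.9% ✗
homopolymer run: longest run = 6, exceeds 4 ✗

Fails: GC content, homopolymer run.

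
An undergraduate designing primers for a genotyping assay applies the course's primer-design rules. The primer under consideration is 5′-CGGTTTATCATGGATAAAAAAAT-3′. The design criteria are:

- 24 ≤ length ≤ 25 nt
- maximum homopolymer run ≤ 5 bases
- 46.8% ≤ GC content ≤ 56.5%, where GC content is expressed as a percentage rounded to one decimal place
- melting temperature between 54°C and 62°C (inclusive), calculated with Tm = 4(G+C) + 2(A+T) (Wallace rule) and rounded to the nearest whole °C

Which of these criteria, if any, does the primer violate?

Base counts: A=10, T=7, G=4, C=2 (length 23).
length: length 23, outside 24–25 ✗
homopolymer run: longest run = 7, exceeds 5 ✗
GC content: GC 6/23 = 26.1%, outside 46.8–56.5% ✗
Tm: Tm = 2·17 + 4·6 = 58°C ✓

Fails: length, homopolymer run, GC content.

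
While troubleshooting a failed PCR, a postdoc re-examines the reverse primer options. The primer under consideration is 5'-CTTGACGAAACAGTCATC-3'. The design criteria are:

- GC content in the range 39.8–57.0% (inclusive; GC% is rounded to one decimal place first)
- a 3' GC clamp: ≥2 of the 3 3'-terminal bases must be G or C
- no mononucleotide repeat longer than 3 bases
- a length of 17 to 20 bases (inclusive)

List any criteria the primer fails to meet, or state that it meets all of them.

Fails: GC clamp.

Base counts: A=6, T=4, G=3, C=5 (length 18).
GC content: GC 8/18 = 44.4% ✓
GC clamp: 3' end ATC has 1 G/C, need ≥2 ✗
homopolymer run: longest run = 3 ✓
length: length 18 ✓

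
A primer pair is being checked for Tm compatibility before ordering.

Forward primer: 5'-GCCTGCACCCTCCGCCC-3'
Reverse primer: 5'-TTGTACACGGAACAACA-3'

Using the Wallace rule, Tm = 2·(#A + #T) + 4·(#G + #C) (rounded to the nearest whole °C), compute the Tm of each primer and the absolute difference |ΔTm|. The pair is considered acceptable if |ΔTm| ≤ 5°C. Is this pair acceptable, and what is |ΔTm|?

|ΔTm| = 14°C; the pair is not acceptable.

Forward: A=1 T=2 G=3 C=11 → Tm = 2·3 + 4·14 = 62°C.
Reverse: A=7 T=3 G=3 C=4 → Tm = 2·10 + 4·7 = 48°C.
|ΔTm| = |62 − 48| = 14°C, > 5°C.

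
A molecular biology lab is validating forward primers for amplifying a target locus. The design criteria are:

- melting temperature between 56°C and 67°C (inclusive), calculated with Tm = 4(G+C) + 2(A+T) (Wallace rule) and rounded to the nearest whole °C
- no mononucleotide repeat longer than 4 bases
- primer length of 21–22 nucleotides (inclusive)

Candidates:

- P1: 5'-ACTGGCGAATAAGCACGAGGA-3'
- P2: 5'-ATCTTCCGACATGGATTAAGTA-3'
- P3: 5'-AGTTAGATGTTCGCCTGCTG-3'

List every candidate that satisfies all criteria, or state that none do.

P1 (21 nt, A=8 T=2 G=7 C=4): Tm = 2·10 + 4·11 = 64°C ✓; longest run = 2 ✓; length 21 ✓ — passes.
P2 (22 nt, A=7 T=7 G=4 C=4): Tm = 2·14 + 4·8 = 60°C ✓; longest run = 2 ✓; length 22 ✓ — passes.
P3 (20 nt, A=3 T=7 G=6 C=4): Tm = 2·10 + 4·10 = 60°C ✓; longest run = 2 ✓; length 20, outside 21–22 ✗ — fails.

P1 and P2.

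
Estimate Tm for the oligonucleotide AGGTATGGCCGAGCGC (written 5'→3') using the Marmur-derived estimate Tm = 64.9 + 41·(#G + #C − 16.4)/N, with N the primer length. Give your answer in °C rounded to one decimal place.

Base counts: A=3, T=2, G=7, C=4; G+C = 11, N = 16.
Tm = 64.9 + 41·(11 − 16.4)/16 = 64.9 + -221.40/16 = 51.1°C.

51.1°C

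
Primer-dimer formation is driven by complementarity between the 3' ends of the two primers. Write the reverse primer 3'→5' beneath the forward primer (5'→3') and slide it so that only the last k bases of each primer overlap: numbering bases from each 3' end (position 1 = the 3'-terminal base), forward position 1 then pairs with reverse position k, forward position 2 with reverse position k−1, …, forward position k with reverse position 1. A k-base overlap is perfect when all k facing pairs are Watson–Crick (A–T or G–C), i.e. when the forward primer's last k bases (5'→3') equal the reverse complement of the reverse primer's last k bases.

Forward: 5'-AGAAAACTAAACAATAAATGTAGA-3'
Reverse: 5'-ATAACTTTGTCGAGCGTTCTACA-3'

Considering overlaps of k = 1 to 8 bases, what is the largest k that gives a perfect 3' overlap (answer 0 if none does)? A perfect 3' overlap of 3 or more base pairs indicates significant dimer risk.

Last 8 bases (5'→3') — forward …AATGTAGA, reverse …GTTCTACA.
Reverse complement of the reverse primer's last 8 bases: TGTAGAAC; its first k bases are the reverse complement of the reverse primer's last k bases, so a perfect k-base overlap needs the forward primer's last k bases to equal them.
Comparing (forward last k vs required): k=1: A vs T ✗; k=2: GA vs TG ✗; k=3: AGA vs TGT ✗; k=4: TAGA vs TGTA ✗; k=5: GTAGA vs TGTAG ✗; k=6: TGTAGA vs TGTAGA ✓; k=7: ATGTAGA vs TGTAGAA ✗; k=8: AATGTAGA vs TGTAGAAC ✗.
Only k = 6 is perfect, so the longest perfect 3' overlap is 6.

Longest perfect overlap: 6 complementary base pairs; significant dimer risk (threshold 3).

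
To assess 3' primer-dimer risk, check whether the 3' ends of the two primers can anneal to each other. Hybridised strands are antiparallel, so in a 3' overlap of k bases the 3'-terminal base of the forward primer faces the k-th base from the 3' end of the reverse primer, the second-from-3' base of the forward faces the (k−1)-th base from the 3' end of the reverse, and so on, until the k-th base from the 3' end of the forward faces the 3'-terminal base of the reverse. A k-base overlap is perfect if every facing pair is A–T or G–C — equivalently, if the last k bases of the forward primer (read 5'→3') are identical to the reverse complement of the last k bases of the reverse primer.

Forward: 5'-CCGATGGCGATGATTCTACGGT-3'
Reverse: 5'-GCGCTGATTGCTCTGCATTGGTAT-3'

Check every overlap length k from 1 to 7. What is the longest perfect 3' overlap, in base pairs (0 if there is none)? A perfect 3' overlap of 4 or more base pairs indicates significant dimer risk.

Longest perfect overlap: 0 complementary base pairs; below the dimer-risk threshold (threshold 4).

Last 7 bases (5'→3') — forward …CTACGGT, reverse …TTGGTAT.
Reverse complement of the reverse primer's last 7 bases: ATACCAA; its first k bases are the reverse complement of the reverse primer's last k bases, so a perfect k-base overlap needs the forward primer's last k bases to equal them.
Comparing (forward last k vs required): k=1: T vs A ✗; k=2: GT vs AT ✗; k=3: GGT vs ATA ✗; k=4: CGGT vs ATAC ✗; k=5: ACGGT vs ATACC ✗; k=6: TACGGT vs ATACCA ✗; k=7: CTACGGT vs ATACCAA ✗.
No overlap length from 1 to 7 is perfect, so the longest perfect 3' overlap is 0.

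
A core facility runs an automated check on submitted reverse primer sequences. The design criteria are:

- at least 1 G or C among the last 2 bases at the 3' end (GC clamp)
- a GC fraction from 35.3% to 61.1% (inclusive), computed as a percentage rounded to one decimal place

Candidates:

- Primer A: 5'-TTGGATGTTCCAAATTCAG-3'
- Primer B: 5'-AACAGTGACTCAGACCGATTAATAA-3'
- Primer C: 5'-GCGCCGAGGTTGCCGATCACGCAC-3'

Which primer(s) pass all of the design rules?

Primer A (19 nt, A=5 T=7 G=4 C=3): 3' end AG has 1 G/C ✓; GC 7/19 = 36.8% ✓ — passes.
Primer B (25 nt, A=11 T=5 G=4 C=5): 3' end AA has 0 G/C, need ≥1 ✗; GC 9/25 = 36.0% ✓ — fails.
Primer C (24 nt, A=4 T=3 G=8 C=9): 3' end AC has 1 G/C ✓; GC 17/24 = 70.8%, outside 35.3–61.1% ✗ — fails.

Primer A only.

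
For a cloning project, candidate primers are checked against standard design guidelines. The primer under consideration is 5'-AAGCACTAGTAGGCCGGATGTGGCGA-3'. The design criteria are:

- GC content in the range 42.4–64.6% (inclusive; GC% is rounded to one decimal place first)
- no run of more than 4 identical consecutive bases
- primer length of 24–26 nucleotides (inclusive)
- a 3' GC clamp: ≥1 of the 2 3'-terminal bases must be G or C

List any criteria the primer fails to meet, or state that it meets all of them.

Meets all criteria.

Base counts: A=7, T=4, G=10, C=5 (length 26).
GC content: GC 15/26 = 57.7% ✓
homopolymer run: longest run = 2 ✓
length: length 26 ✓
GC clamp: 3' end GA has 1 G/C ✓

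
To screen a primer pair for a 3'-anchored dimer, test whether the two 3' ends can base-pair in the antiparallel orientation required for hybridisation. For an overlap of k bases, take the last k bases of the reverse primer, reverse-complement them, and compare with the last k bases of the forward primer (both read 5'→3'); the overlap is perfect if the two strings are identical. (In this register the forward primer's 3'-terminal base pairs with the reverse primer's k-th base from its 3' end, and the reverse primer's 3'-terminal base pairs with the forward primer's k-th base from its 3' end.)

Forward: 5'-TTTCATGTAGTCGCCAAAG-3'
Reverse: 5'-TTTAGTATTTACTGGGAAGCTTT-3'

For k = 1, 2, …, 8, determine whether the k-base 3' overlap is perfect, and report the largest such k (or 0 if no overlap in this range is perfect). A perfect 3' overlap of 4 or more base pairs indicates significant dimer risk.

Last 8 bases (5'→3') — forward …CGCCAAAG, reverse …GAAGCTTT.
Reverse complement of the reverse primer's last 8 bases: AAAGCTTC; its first k bases are the reverse complement of the reverse primer's last k bases, so a perfect k-base overlap needs the forward primer's last k bases to equal them.
Comparing (forward last k vs required): k=1: G vs A ✗; k=2: AG vs AA ✗; k=3: AAG vs AAA ✗; k=4: AAAG vs AAAG ✓; k=5: CAAAG vs AAAGC ✗; k=6: CCAAAG vs AAAGCT ✗; k=7: GCCAAAG vs AAAGCTT ✗; k=8: CGCCAAAG vs AAAGCTTC ✗.
Only k = 4 is perfect, so the longest perfect 3' overlap is 4.

Longest perfect overlap: 4 complementary base pairs; significant dimer risk (threshold 4).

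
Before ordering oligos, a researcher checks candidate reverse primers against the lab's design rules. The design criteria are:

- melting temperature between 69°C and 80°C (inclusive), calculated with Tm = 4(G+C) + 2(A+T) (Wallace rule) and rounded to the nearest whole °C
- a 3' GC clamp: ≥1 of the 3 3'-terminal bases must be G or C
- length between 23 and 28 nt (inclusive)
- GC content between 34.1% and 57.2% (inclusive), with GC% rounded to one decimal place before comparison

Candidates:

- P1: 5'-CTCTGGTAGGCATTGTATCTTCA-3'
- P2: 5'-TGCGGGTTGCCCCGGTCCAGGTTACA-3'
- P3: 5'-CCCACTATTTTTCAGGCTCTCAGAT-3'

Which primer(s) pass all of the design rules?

P1 (23 nt, A=4 T=9 G=5 C=5): Tm = 2·13 + 4·10 = 66°C, outside 69–80°C ✗; 3' end TCA has 1 G/C ✓; length 23 ✓; GC 10/23 = 43.5% ✓ — fails.
P2 (26 nt, A=3 T=6 G=9 C=8): Tm = 2·9 + 4·17 = 86°C, outside 69–80°C ✗; 3' end ACA has 1 G/C ✓; length 26 ✓; GC 17/26 = 65.4%, outside 34.1–57.2% ✗ — fails.
P3 (25 nt, A=5 T=9 G=3 C=8): Tm = 2·14 + 4·11 = 72°C ✓; 3' end GAT has 1 G/C ✓; length 25 ✓; GC 11/25 = 44.0% ✓ — passes.

P3 only.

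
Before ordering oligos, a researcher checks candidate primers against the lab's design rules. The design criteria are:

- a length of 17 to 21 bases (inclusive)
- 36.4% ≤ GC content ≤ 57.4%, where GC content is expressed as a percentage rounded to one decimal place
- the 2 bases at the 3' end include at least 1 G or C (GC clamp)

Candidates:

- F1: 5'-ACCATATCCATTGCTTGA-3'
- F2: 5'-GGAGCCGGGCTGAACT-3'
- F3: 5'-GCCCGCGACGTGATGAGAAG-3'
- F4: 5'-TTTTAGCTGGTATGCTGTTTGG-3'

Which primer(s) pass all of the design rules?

F1 only.

F1 (18 nt, A=5 T=6 G=2 C=5): length 18 ✓; GC 7/18 = 38.9% ✓; 3' end GA has 1 G/C ✓ — passes.
F2 (16 nt, A=3 T=2 G=7 C=4): length 16, outside 17–21 ✗; GC 11/16 = 68.8%, outside 36.4–57.4% ✗; 3' end CT has 1 G/C ✓ — fails.
F3 (20 nt, A=5 T=2 G=8 C=5): length 20 ✓; GC 13/20 = 65.0%, outside 36.4–57.4% ✗; 3' end AG has 1 G/C ✓ — fails.
F4 (22 nt, A=2 T=11 G=7 C=2): length 22, outside 17–21 ✗; GC 9/22 = 40.9% ✓; 3' end GG has 2 G/C ✓ — fails.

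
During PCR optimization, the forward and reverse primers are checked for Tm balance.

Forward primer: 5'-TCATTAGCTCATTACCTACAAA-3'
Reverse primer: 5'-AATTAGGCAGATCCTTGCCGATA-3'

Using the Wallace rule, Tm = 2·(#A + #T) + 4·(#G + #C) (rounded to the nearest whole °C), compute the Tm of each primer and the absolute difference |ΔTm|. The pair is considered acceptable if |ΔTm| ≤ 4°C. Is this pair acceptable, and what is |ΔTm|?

|ΔTm| = 8°C; the pair is not acceptable.

Forward: A=8 T=7 G=1 C=6 → Tm = 2·15 + 4·7 = 58°C.
Reverse: A=7 T=6 G=5 C=5 → Tm = 2·13 + 4·10 = 66°C.
|ΔTm| = |58 − 66| = 8°C, > 4°C.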